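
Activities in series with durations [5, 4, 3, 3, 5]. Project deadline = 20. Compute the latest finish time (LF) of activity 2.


LF(activity 2) = deadline - sum of successor durations
Successors: activities 3 through 5 with durations [3, 3, 5]
Sum of successor durations = 11
LF = 20 - 11 = 9

9


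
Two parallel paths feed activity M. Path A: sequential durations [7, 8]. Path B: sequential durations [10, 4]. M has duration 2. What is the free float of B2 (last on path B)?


ES(B2) = sum of predecessors on chain B = 10
EF(B2) = ES + duration = 10 + 4 = 14
Successor of B2 is M. ES(M) = max(sum(A), sum(B)) = max(15, 14) = 15
Free float = ES(successor) - EF(current) = 15 - 14 = 1

1


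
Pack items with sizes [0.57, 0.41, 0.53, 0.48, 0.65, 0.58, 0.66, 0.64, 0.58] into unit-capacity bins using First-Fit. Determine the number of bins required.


Place items sequentially using First-Fit:
  Item 0.57 -> new Bin 1
  Item 0.41 -> Bin 1 (now 0.98)
  Item 0.53 -> new Bin 2
  Item 0.48 -> new Bin 3
  Item 0.65 -> new Bin 4
  Item 0.58 -> new Bin 5
  Item 0.66 -> new Bin 6
  Item 0.64 -> new Bin 7
  Item 0.58 -> new Bin 8
Total bins used = 8

8


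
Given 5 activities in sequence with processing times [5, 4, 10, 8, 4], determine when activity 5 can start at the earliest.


Activity 5 starts after activities 1 through 4 complete.
Predecessor durations: [5, 4, 10, 8]
ES = 5 + 4 + 10 + 8 = 27

27


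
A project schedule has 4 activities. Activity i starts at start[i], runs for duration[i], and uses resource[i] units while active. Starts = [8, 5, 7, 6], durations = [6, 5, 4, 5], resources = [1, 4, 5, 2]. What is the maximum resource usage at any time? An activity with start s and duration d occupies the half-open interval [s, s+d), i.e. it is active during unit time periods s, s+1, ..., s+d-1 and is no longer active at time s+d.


Each activity i is active on [start_i, start_i + duration_i).
Compute total resource usage per time slot:
  t=0: active resources = [], total = 0
  t=1: active resources = [], total = 0
  t=2: active resources = [], total = 0
  t=3: active resources = [], total = 0
  t=4: active resources = [], total = 0
  t=5: active resources = [4], total = 4
  t=6: active resources = [4, 2], total = 6
  t=7: active resources = [4, 5, 2], total = 11
  t=8: active resources = [1, 4, 5, 2], total = 12
  t=9: active resources = [1, 4, 5, 2], total = 12
  t=10: active resources = [1, 5, 2], total = 8
  t=11: active resources = [1], total = 1
  t=12: active resources = [1], total = 1
  t=13: active resources = [1], total = 1
Peak resource demand = 12

12


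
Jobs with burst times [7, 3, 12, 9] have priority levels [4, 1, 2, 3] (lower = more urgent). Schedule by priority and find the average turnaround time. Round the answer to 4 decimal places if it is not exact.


Sort by priority (ascending = highest first):
Order: [(1, 3), (2, 12), (3, 9), (4, 7)]
Completion times:
  Priority 1, burst=3, C=3
  Priority 2, burst=12, C=15
  Priority 3, burst=9, C=24
  Priority 4, burst=7, C=31
Average turnaround = 73/4 = 18.25

18.25


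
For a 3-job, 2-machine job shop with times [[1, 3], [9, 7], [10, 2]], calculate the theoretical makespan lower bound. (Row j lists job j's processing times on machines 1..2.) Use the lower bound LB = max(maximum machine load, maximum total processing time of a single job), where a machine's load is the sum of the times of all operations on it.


Machine loads:
  Machine 1: 1 + 9 + 10 = 20
  Machine 2: 3 + 7 + 2 = 12
Max machine load = 20
Job totals:
  Job 1: 4
  Job 2: 16
  Job 3: 12
Max job total = 16
Lower bound = max(20, 16) = 20

20


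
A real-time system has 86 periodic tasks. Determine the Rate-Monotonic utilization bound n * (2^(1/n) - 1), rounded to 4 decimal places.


Compute 2^(1/86) = 1.0080924190
Subtract 1: 1.0080924190 - 1 = 0.0080924190
Multiply by n: 86 * 0.0080924190 = 0.6959480340
Round to 4 dp: 0.6959

0.6959


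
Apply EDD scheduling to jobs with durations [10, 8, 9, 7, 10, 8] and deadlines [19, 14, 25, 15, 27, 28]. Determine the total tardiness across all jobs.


Sort by due date (EDD order): [(8, 14), (7, 15), (10, 19), (9, 25), (10, 27), (8, 28)]
Compute completion times and tardiness:
  Job 1: p=8, d=14, C=8, tardiness=max(0,8-14)=0
  Job 2: p=7, d=15, C=15, tardiness=max(0,15-15)=0
  Job 3: p=10, d=19, C=25, tardiness=max(0,25-19)=6
  Job 4: p=9, d=25, C=34, tardiness=max(0,34-25)=9
  Job 5: p=10, d=27, C=44, tardiness=max(0,44-27)=17
  Job 6: p=8, d=28, C=52, tardiness=max(0,52-28)=24
Total tardiness = 56

56


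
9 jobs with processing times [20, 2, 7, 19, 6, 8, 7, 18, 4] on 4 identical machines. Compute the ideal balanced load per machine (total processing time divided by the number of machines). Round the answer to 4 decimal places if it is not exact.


Total processing time = 20 + 2 + 7 + 19 + 6 + 8 + 7 + 18 + 4 = 91
Number of machines = 4
Ideal balanced load = 91 / 4 = 22.75

22.75


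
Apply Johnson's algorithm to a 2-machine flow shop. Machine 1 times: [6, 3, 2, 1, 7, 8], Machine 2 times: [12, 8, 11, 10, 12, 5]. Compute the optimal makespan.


Apply Johnson's rule:
  Group 1 (a <= b): [(4, 1, 10), (3, 2, 11), (2, 3, 8), (1, 6, 12), (5, 7, 12)]
  Group 2 (a > b): [(6, 8, 5)]
Optimal job order: [4, 3, 2, 1, 5, 6]
Schedule:
  Job 4: M1 done at 1, M2 done at 11
  Job 3: M1 done at 3, M2 done at 22
  Job 2: M1 done at 6, M2 done at 30
  Job 1: M1 done at 12, M2 done at 42
  Job 5: M1 done at 19, M2 done at 54
  Job 6: M1 done at 27, M2 done at 59
Makespan = 59

59


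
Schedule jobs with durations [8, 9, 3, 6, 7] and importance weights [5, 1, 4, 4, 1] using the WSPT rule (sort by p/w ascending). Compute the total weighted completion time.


Compute p/w ratios and sort ascending (WSPT): [(3, 4), (6, 4), (8, 5), (7, 1), (9, 1)]
Compute weighted completion times:
  Job (p=3,w=4): C=3, w*C=4*3=12
  Job (p=6,w=4): C=9, w*C=4*9=36
  Job (p=8,w=5): C=17, w*C=5*17=85
  Job (p=7,w=1): C=24, w*C=1*24=24
  Job (p=9,w=1): C=33, w*C=1*33=33
Total weighted completion time = 190

190


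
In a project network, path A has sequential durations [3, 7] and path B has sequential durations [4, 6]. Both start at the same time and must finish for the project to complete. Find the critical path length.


Path A total = 3 + 7 = 10
Path B total = 4 + 6 = 10
Critical path = longest path = max(10, 10) = 10

10


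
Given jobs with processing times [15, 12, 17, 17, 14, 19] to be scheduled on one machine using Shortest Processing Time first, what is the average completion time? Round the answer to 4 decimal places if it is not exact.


Sort jobs by processing time (SPT order): [12, 14, 15, 17, 17, 19]
Compute completion times sequentially:
  Job 1: processing = 12, completes at 12
  Job 2: processing = 14, completes at 26
  Job 3: processing = 15, completes at 41
  Job 4: processing = 17, completes at 58
  Job 5: processing = 17, completes at 75
  Job 6: processing = 19, completes at 94
Sum of completion times = 306
Average completion time = 306/6 = 51.0

51.0


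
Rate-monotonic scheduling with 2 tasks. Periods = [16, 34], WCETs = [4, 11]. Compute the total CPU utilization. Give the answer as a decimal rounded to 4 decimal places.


Compute individual utilizations (exact fractions):
  Task 1: C/T = 4/16 = 1/4 (approx. 0.25)
  Task 2: C/T = 11/34 (approx. 0.3235)
Total utilization U = 1/4 + 11/34 = 39/68
Rounded to 4 decimal places: U = 0.5735
RM (Liu & Layland) bound for 2 tasks = 0.828427; compare with U = 39/68 (approx. 0.573529)
U <= bound, so schedulable by RM sufficient condition.

0.5735


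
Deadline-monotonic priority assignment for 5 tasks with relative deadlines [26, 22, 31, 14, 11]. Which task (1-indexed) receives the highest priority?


Sort tasks by relative deadline (ascending):
  Task 5: deadline = 11
  Task 4: deadline = 14
  Task 2: deadline = 22
  Task 1: deadline = 26
  Task 3: deadline = 31
Priority order (highest first): [5, 4, 2, 1, 3]
Highest priority task = 5

5


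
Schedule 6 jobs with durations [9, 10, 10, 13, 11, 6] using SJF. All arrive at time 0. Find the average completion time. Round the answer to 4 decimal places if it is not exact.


SJF order (ascending): [6, 9, 10, 10, 11, 13]
Completion times:
  Job 1: burst=6, C=6
  Job 2: burst=9, C=15
  Job 3: burst=10, C=25
  Job 4: burst=10, C=35
  Job 5: burst=11, C=46
  Job 6: burst=13, C=59
Average completion = 186/6 = 31.0

31.0


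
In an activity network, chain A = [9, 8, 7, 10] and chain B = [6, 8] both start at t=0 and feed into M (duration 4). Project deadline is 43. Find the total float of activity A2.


Forward pass: ES(A2) = sum of predecessors on chain A = 9
EF = ES + duration = 9 + 8 = 17
Backward pass: LF(M) = deadline = 43; LS(M) = 43 - 4 = 39
LF(A2) = LS(M) - sum(successors on chain A) = 39 - 17 = 22
LS = LF - duration = 22 - 8 = 14
Total float = LS - ES = 14 - 9 = 5

5


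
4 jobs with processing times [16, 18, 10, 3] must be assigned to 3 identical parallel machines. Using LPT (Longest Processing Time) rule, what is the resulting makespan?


Sort jobs in decreasing order (LPT): [18, 16, 10, 3]
Assign each job to the least loaded machine:
  Machine 1: jobs [18], load = 18
  Machine 2: jobs [16], load = 16
  Machine 3: jobs [10, 3], load = 13
Makespan = max load = 18

18


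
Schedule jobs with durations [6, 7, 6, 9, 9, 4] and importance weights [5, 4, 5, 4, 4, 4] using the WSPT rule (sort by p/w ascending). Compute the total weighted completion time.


Compute p/w ratios and sort ascending (WSPT): [(4, 4), (6, 5), (6, 5), (7, 4), (9, 4), (9, 4)]
Compute weighted completion times:
  Job (p=4,w=4): C=4, w*C=4*4=16
  Job (p=6,w=5): C=10, w*C=5*10=50
  Job (p=6,w=5): C=16, w*C=5*16=80
  Job (p=7,w=4): C=23, w*C=4*23=92
  Job (p=9,w=4): C=32, w*C=4*32=128
  Job (p=9,w=4): C=41, w*C=4*41=164
Total weighted completion time = 530

530


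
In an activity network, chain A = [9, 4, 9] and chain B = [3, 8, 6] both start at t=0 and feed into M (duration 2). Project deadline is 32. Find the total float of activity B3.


Forward pass: ES(B3) = sum of predecessors on chain B = 11
EF = ES + duration = 11 + 6 = 17
Backward pass: LF(M) = deadline = 32; LS(M) = 32 - 2 = 30
LF(B3) = LS(M) - sum(successors on chain B) = 30 - 0 = 30
LS = LF - duration = 30 - 6 = 24
Total float = LS - ES = 24 - 11 = 13

13


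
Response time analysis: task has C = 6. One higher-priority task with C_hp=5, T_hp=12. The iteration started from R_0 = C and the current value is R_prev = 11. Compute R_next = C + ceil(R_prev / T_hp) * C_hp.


R_next = C + ceil(R_prev / T_hp) * C_hp
ceil(11 / 12) = ceil(0.9167) = 1
Interference = 1 * 5 = 5
R_next = 6 + 5 = 11
R_next = R_prev, so the iteration has converged (response time = 11).

11


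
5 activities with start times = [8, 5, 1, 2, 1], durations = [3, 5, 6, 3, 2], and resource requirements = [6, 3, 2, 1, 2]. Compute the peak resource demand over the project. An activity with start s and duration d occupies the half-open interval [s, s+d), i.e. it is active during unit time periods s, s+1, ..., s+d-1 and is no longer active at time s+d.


Each activity i is active on [start_i, start_i + duration_i).
Compute total resource usage per time slot:
  t=0: active resources = [], total = 0
  t=1: active resources = [2, 2], total = 4
  t=2: active resources = [2, 1, 2], total = 5
  t=3: active resources = [2, 1], total = 3
  t=4: active resources = [2, 1], total = 3
  t=5: active resources = [3, 2], total = 5
  t=6: active resources = [3, 2], total = 5
  t=7: active resources = [3], total = 3
  t=8: active resources = [6, 3], total = 9
  t=9: active resources = [6, 3], total = 9
  t=10: active resources = [6], total = 6
Peak resource demand = 9

9


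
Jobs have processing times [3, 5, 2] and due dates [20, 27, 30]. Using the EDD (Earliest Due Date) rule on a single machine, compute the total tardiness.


Sort by due date (EDD order): [(3, 20), (5, 27), (2, 30)]
Compute completion times and tardiness:
  Job 1: p=3, d=20, C=3, tardiness=max(0,3-20)=0
  Job 2: p=5, d=27, C=8, tardiness=max(0,8-27)=0
  Job 3: p=2, d=30, C=10, tardiness=max(0,10-30)=0
Total tardiness = 0

0


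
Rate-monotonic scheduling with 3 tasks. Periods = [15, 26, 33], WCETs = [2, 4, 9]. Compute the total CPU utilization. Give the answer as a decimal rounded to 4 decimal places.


Compute individual utilizations (exact fractions):
  Task 1: C/T = 2/15 (approx. 0.1333)
  Task 2: C/T = 4/26 = 2/13 (approx. 0.1538)
  Task 3: C/T = 9/33 = 3/11 (approx. 0.2727)
Total utilization U = 2/15 + 2/13 + 3/11 = 1201/2145
Rounded to 4 decimal places: U = 0.5599
RM (Liu & Layland) bound for 3 tasks = 0.779763; compare with U = 1201/2145 (approx. 0.559907)
U <= bound, so schedulable by RM sufficient condition.

0.5599


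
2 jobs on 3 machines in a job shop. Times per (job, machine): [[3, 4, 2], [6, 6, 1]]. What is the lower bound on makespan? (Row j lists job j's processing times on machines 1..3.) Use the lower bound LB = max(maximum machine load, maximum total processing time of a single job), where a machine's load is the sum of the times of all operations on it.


Machine loads:
  Machine 1: 3 + 6 = 9
  Machine 2: 4 + 6 = 10
  Machine 3: 2 + 1 = 3
Max machine load = 10
Job totals:
  Job 1: 9
  Job 2: 13
Max job total = 13
Lower bound = max(10, 13) = 13

13


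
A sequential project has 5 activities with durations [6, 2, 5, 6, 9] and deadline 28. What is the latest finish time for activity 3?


LF(activity 3) = deadline - sum of successor durations
Successors: activities 4 through 5 with durations [6, 9]
Sum of successor durations = 15
LF = 28 - 15 = 13

13


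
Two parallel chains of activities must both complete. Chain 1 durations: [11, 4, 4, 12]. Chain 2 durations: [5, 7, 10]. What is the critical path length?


Path A total = 11 + 4 + 4 + 12 = 31
Path B total = 5 + 7 + 10 = 22
Critical path = longest path = max(31, 22) = 31

31


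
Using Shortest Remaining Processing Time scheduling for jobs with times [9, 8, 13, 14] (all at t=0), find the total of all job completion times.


Since all jobs arrive at t=0, SRPT equals SPT ordering.
SPT order: [8, 9, 13, 14]
Completion times:
  Job 1: p=8, C=8
  Job 2: p=9, C=17
  Job 3: p=13, C=30
  Job 4: p=14, C=44
Total completion time = 8 + 17 + 30 + 44 = 99

99


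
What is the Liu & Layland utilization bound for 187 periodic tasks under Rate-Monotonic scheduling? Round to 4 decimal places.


Compute 2^(1/187) = 1.0037135476
Subtract 1: 1.0037135476 - 1 = 0.0037135476
Multiply by n: 187 * 0.0037135476 = 0.6944334012
Round to 4 dp: 0.6944

0.6944


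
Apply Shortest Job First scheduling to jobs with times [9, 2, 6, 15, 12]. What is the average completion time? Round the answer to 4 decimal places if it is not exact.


SJF order (ascending): [2, 6, 9, 12, 15]
Completion times:
  Job 1: burst=2, C=2
  Job 2: burst=6, C=8
  Job 3: burst=9, C=17
  Job 4: burst=12, C=29
  Job 5: burst=15, C=44
Average completion = 100/5 = 20.0

20.0


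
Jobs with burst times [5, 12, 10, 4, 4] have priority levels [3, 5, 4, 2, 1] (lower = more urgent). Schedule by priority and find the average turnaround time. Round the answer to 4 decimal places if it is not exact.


Sort by priority (ascending = highest first):
Order: [(1, 4), (2, 4), (3, 5), (4, 10), (5, 12)]
Completion times:
  Priority 1, burst=4, C=4
  Priority 2, burst=4, C=8
  Priority 3, burst=5, C=13
  Priority 4, burst=10, C=23
  Priority 5, burst=12, C=35
Average turnaround = 83/5 = 16.6

16.6


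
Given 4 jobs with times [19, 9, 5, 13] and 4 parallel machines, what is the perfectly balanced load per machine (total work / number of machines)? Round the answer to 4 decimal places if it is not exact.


Total processing time = 19 + 9 + 5 + 13 = 46
Number of machines = 4
Ideal balanced load = 46 / 4 = 11.5

11.5


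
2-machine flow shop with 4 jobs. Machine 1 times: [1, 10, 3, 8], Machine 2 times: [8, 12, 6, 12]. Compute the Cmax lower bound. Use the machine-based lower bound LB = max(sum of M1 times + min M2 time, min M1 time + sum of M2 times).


LB1 = sum(M1 times) + min(M2 times) = 22 + 6 = 28
LB2 = min(M1 times) + sum(M2 times) = 1 + 38 = 39
Lower bound = max(LB1, LB2) = max(28, 39) = 39

39


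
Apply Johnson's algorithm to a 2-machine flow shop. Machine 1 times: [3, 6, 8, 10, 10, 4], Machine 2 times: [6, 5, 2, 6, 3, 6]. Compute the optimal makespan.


Apply Johnson's rule:
  Group 1 (a <= b): [(1, 3, 6), (6, 4, 6)]
  Group 2 (a > b): [(4, 10, 6), (2, 6, 5), (5, 10, 3), (3, 8, 2)]
Optimal job order: [1, 6, 4, 2, 5, 3]
Schedule:
  Job 1: M1 done at 3, M2 done at 9
  Job 6: M1 done at 7, M2 done at 15
  Job 4: M1 done at 17, M2 done at 23
  Job 2: M1 done at 23, M2 done at 28
  Job 5: M1 done at 33, M2 done at 36
  Job 3: M1 done at 41, M2 done at 43
Makespan = 43

43


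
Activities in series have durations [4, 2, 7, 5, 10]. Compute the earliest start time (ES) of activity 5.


Activity 5 starts after activities 1 through 4 complete.
Predecessor durations: [4, 2, 7, 5]
ES = 4 + 2 + 7 + 5 = 18

18


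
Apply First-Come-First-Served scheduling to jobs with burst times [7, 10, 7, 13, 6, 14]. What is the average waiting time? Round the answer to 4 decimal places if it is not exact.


FCFS order (as given): [7, 10, 7, 13, 6, 14]
Waiting times:
  Job 1: wait = 0
  Job 2: wait = 7
  Job 3: wait = 17
  Job 4: wait = 24
  Job 5: wait = 37
  Job 6: wait = 43
Sum of waiting times = 128
Average waiting time = 128/6 = 21.3333

21.3333


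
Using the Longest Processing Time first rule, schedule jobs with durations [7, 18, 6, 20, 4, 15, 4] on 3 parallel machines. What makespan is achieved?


Sort jobs in decreasing order (LPT): [20, 18, 15, 7, 6, 4, 4]
Assign each job to the least loaded machine:
  Machine 1: jobs [20, 4], load = 24
  Machine 2: jobs [18, 6], load = 24
  Machine 3: jobs [15, 7, 4], load = 26
Makespan = max load = 26

26


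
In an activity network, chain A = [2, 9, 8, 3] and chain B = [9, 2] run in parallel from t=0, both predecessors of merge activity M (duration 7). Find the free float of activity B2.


ES(B2) = sum of predecessors on chain B = 9
EF(B2) = ES + duration = 9 + 2 = 11
Successor of B2 is M. ES(M) = max(sum(A), sum(B)) = max(22, 11) = 22
Free float = ES(successor) - EF(current) = 22 - 11 = 11

11


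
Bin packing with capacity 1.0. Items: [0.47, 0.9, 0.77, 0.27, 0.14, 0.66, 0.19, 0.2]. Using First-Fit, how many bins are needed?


Place items sequentially using First-Fit:
  Item 0.47 -> new Bin 1
  Item 0.9 -> new Bin 2
  Item 0.77 -> new Bin 3
  Item 0.27 -> Bin 1 (now 0.74)
  Item 0.14 -> Bin 1 (now 0.88)
  Item 0.66 -> new Bin 4
  Item 0.19 -> Bin 3 (now 0.96)
  Item 0.2 -> Bin 4 (now 0.86)
Total bins used = 4

4


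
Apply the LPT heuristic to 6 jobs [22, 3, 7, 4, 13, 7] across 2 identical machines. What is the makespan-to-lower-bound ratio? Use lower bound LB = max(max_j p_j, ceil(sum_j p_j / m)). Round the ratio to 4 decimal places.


LPT order: [22, 13, 7, 7, 4, 3]
Machine loads after assignment: [29, 27]
LPT makespan = 29
Lower bound = max(max_job, ceil(total/2)) = max(22, 28) = 28
Ratio = 29 / 28 = 1.0357

1.0357


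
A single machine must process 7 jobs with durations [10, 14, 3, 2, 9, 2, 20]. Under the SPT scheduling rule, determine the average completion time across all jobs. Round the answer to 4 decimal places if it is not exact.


Sort jobs by processing time (SPT order): [2, 2, 3, 9, 10, 14, 20]
Compute completion times sequentially:
  Job 1: processing = 2, completes at 2
  Job 2: processing = 2, completes at 4
  Job 3: processing = 3, completes at 7
  Job 4: processing = 9, completes at 16
  Job 5: processing = 10, completes at 26
  Job 6: processing = 14, completes at 40
  Job 7: processing = 20, completes at 60
Sum of completion times = 155
Average completion time = 155/7 = 22.1429

22.1429


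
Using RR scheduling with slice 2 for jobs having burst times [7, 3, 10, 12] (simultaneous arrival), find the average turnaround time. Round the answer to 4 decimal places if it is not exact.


Time quantum = 2
Execution trace:
  J1 runs 2 units, time = 2
  J2 runs 2 units, time = 4
  J3 runs 2 units, time = 6
  J4 runs 2 units, time = 8
  J1 runs 2 units, time = 10
  J2 runs 1 units, time = 11
  J3 runs 2 units, time = 13
  J4 runs 2 units, time = 15
  J1 runs 2 units, time = 17
  J3 runs 2 units, time = 19
  J4 runs 2 units, time = 21
  J1 runs 1 units, time = 22
  J3 runs 2 units, time = 24
  J4 runs 2 units, time = 26
  J3 runs 2 units, time = 28
  J4 runs 2 units, time = 30
  J4 runs 2 units, time = 32
Finish times: [22, 11, 28, 32]
Average turnaround = 93/4 = 23.25

23.25


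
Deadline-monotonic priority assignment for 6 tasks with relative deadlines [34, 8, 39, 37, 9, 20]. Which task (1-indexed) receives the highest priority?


Sort tasks by relative deadline (ascending):
  Task 2: deadline = 8
  Task 5: deadline = 9
  Task 6: deadline = 20
  Task 1: deadline = 34
  Task 4: deadline = 37
  Task 3: deadline = 39
Priority order (highest first): [2, 5, 6, 1, 4, 3]
Highest priority task = 2

2


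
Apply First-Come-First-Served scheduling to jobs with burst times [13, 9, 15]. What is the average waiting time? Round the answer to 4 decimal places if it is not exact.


FCFS order (as given): [13, 9, 15]
Waiting times:
  Job 1: wait = 0
  Job 2: wait = 13
  Job 3: wait = 22
Sum of waiting times = 35
Average waiting time = 35/3 = 11.6667

11.6667


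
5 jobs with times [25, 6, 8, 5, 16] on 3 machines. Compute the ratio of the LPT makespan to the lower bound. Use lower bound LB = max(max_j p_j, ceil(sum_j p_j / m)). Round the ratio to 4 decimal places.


LPT order: [25, 16, 8, 6, 5]
Machine loads after assignment: [25, 16, 19]
LPT makespan = 25
Lower bound = max(max_job, ceil(total/3)) = max(25, 20) = 25
Ratio = 25 / 25 = 1.0

1.0


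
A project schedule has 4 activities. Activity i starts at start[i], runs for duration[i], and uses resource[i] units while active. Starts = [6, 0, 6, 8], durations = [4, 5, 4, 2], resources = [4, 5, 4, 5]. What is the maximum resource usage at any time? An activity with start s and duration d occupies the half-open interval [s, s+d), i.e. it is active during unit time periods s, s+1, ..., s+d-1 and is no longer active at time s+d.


Each activity i is active on [start_i, start_i + duration_i).
Compute total resource usage per time slot:
  t=0: active resources = [5], total = 5
  t=1: active resources = [5], total = 5
  t=2: active resources = [5], total = 5
  t=3: active resources = [5], total = 5
  t=4: active resources = [5], total = 5
  t=5: active resources = [], total = 0
  t=6: active resources = [4, 4], total = 8
  t=7: active resources = [4, 4], total = 8
  t=8: active resources = [4, 4, 5], total = 13
  t=9: active resources = [4, 4, 5], total = 13
Peak resource demand = 13

13


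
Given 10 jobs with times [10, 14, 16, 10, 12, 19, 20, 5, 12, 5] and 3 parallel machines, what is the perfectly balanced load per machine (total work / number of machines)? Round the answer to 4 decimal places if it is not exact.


Total processing time = 10 + 14 + 16 + 10 + 12 + 19 + 20 + 5 + 12 + 5 = 123
Number of machines = 3
Ideal balanced load = 123 / 3 = 41.0

41.0


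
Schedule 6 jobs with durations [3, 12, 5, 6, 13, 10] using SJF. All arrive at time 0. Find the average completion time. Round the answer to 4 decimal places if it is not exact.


SJF order (ascending): [3, 5, 6, 10, 12, 13]
Completion times:
  Job 1: burst=3, C=3
  Job 2: burst=5, C=8
  Job 3: burst=6, C=14
  Job 4: burst=10, C=24
  Job 5: burst=12, C=36
  Job 6: burst=13, C=49
Average completion = 134/6 = 22.3333

22.3333


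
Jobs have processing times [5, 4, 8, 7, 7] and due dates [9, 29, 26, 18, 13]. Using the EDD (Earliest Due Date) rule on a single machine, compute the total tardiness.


Sort by due date (EDD order): [(5, 9), (7, 13), (7, 18), (8, 26), (4, 29)]
Compute completion times and tardiness:
  Job 1: p=5, d=9, C=5, tardiness=max(0,5-9)=0
  Job 2: p=7, d=13, C=12, tardiness=max(0,12-13)=0
  Job 3: p=7, d=18, C=19, tardiness=max(0,19-18)=1
  Job 4: p=8, d=26, C=27, tardiness=max(0,27-26)=1
  Job 5: p=4, d=29, C=31, tardiness=max(0,31-29)=2
Total tardiness = 4

4


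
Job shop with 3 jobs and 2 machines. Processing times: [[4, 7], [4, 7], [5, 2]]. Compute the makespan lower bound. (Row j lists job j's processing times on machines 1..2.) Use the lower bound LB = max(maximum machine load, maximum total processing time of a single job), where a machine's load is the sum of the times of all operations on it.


Machine loads:
  Machine 1: 4 + 4 + 5 = 13
  Machine 2: 7 + 7 + 2 = 16
Max machine load = 16
Job totals:
  Job 1: 11
  Job 2: 11
  Job 3: 7
Max job total = 11
Lower bound = max(16, 11) = 16

16


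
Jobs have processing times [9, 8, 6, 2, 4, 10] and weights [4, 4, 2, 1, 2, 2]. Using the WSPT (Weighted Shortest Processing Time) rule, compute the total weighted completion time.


Compute p/w ratios and sort ascending (WSPT): [(8, 4), (2, 1), (4, 2), (9, 4), (6, 2), (10, 2)]
Compute weighted completion times:
  Job (p=8,w=4): C=8, w*C=4*8=32
  Job (p=2,w=1): C=10, w*C=1*10=10
  Job (p=4,w=2): C=14, w*C=2*14=28
  Job (p=9,w=4): C=23, w*C=4*23=92
  Job (p=6,w=2): C=29, w*C=2*29=58
  Job (p=10,w=2): C=39, w*C=2*39=78
Total weighted completion time = 298

298


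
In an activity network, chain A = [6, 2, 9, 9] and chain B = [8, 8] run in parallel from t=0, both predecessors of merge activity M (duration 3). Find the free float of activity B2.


ES(B2) = sum of predecessors on chain B = 8
EF(B2) = ES + duration = 8 + 8 = 16
Successor of B2 is M. ES(M) = max(sum(A), sum(B)) = max(26, 16) = 26
Free float = ES(successor) - EF(current) = 26 - 16 = 10

10


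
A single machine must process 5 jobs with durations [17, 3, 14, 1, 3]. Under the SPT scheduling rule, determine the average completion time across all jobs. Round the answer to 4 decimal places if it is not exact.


Sort jobs by processing time (SPT order): [1, 3, 3, 14, 17]
Compute completion times sequentially:
  Job 1: processing = 1, completes at 1
  Job 2: processing = 3, completes at 4
  Job 3: processing = 3, completes at 7
  Job 4: processing = 14, completes at 21
  Job 5: processing = 17, completes at 38
Sum of completion times = 71
Average completion time = 71/5 = 14.2

14.2


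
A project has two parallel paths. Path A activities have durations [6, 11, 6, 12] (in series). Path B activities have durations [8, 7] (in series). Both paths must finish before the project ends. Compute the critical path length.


Path A total = 6 + 11 + 6 + 12 = 35
Path B total = 8 + 7 = 15
Critical path = longest path = max(35, 15) = 35

35


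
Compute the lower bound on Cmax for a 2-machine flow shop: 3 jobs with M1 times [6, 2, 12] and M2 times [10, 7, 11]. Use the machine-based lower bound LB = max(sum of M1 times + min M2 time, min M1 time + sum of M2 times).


LB1 = sum(M1 times) + min(M2 times) = 20 + 7 = 27
LB2 = min(M1 times) + sum(M2 times) = 2 + 28 = 30
Lower bound = max(LB1, LB2) = max(27, 30) = 30

30


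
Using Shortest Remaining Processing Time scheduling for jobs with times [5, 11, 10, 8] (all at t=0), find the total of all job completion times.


Since all jobs arrive at t=0, SRPT equals SPT ordering.
SPT order: [5, 8, 10, 11]
Completion times:
  Job 1: p=5, C=5
  Job 2: p=8, C=13
  Job 3: p=10, C=23
  Job 4: p=11, C=34
Total completion time = 5 + 13 + 23 + 34 = 75

75


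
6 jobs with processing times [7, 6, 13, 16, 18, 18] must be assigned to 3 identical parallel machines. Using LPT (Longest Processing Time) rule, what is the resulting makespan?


Sort jobs in decreasing order (LPT): [18, 18, 16, 13, 7, 6]
Assign each job to the least loaded machine:
  Machine 1: jobs [18, 7], load = 25
  Machine 2: jobs [18, 6], load = 24
  Machine 3: jobs [16, 13], load = 29
Makespan = max load = 29

29


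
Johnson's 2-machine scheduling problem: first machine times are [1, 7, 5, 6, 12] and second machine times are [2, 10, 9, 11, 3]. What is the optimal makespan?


Apply Johnson's rule:
  Group 1 (a <= b): [(1, 1, 2), (3, 5, 9), (4, 6, 11), (2, 7, 10)]
  Group 2 (a > b): [(5, 12, 3)]
Optimal job order: [1, 3, 4, 2, 5]
Schedule:
  Job 1: M1 done at 1, M2 done at 3
  Job 3: M1 done at 6, M2 done at 15
  Job 4: M1 done at 12, M2 done at 26
  Job 2: M1 done at 19, M2 done at 36
  Job 5: M1 done at 31, M2 done at 39
Makespan = 39

39


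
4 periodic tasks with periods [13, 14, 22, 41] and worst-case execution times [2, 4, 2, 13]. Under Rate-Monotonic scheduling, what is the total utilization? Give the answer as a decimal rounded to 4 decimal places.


Compute individual utilizations (exact fractions):
  Task 1: C/T = 2/13 (approx. 0.1538)
  Task 2: C/T = 4/14 = 2/7 (approx. 0.2857)
  Task 3: C/T = 2/22 = 1/11 (approx. 0.0909)
  Task 4: C/T = 13/41 (approx. 0.3171)
Total utilization U = 2/13 + 2/7 + 1/11 + 13/41 = 34784/41041
Rounded to 4 decimal places: U = 0.8475
RM (Liu & Layland) bound for 4 tasks = 0.756828; compare with U = 34784/41041 (approx. 0.847543)
bound < U <= 1, so the RM sufficient condition is not met (inconclusive; an exact test such as response-time analysis is needed).

0.8475


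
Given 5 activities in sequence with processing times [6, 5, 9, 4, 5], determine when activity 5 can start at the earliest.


Activity 5 starts after activities 1 through 4 complete.
Predecessor durations: [6, 5, 9, 4]
ES = 6 + 5 + 9 + 4 = 24

24


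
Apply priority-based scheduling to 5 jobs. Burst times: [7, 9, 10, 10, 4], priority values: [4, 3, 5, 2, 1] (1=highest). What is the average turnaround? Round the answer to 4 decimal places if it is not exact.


Sort by priority (ascending = highest first):
Order: [(1, 4), (2, 10), (3, 9), (4, 7), (5, 10)]
Completion times:
  Priority 1, burst=4, C=4
  Priority 2, burst=10, C=14
  Priority 3, burst=9, C=23
  Priority 4, burst=7, C=30
  Priority 5, burst=10, C=40
Average turnaround = 111/5 = 22.2

22.2


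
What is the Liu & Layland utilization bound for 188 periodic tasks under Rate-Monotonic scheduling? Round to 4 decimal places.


Compute 2^(1/188) = 1.0036937583
Subtract 1: 1.0036937583 - 1 = 0.0036937583
Multiply by n: 188 * 0.0036937583 = 0.6944265604
Round to 4 dp: 0.6944

0.6944


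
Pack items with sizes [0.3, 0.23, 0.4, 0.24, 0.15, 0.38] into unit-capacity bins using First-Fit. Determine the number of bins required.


Place items sequentially using First-Fit:
  Item 0.3 -> new Bin 1
  Item 0.23 -> Bin 1 (now 0.53)
  Item 0.4 -> Bin 1 (now 0.93)
  Item 0.24 -> new Bin 2
  Item 0.15 -> Bin 2 (now 0.39)
  Item 0.38 -> Bin 2 (now 0.77)
Total bins used = 2

2


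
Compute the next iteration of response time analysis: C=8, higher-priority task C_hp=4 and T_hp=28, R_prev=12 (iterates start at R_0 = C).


R_next = C + ceil(R_prev / T_hp) * C_hp
ceil(12 / 28) = ceil(0.4286) = 1
Interference = 1 * 4 = 4
R_next = 8 + 4 = 12
R_next = R_prev, so the iteration has converged (response time = 12).

12


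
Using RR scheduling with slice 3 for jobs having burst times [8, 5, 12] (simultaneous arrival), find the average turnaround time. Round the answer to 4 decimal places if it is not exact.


Time quantum = 3
Execution trace:
  J1 runs 3 units, time = 3
  J2 runs 3 units, time = 6
  J3 runs 3 units, time = 9
  J1 runs 3 units, time = 12
  J2 runs 2 units, time = 14
  J3 runs 3 units, time = 17
  J1 runs 2 units, time = 19
  J3 runs 3 units, time = 22
  J3 runs 3 units, time = 25
Finish times: [19, 14, 25]
Average turnaround = 58/3 = 19.3333

19.3333


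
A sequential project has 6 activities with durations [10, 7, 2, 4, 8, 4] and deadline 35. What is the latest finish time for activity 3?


LF(activity 3) = deadline - sum of successor durations
Successors: activities 4 through 6 with durations [4, 8, 4]
Sum of successor durations = 16
LF = 35 - 16 = 19

19


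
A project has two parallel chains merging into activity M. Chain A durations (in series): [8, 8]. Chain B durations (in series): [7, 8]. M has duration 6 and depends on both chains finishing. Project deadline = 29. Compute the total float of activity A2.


Forward pass: ES(A2) = sum of predecessors on chain A = 8
EF = ES + duration = 8 + 8 = 16
Backward pass: LF(M) = deadline = 29; LS(M) = 29 - 6 = 23
LF(A2) = LS(M) - sum(successors on chain A) = 23 - 0 = 23
LS = LF - duration = 23 - 8 = 15
Total float = LS - ES = 15 - 8 = 7

7


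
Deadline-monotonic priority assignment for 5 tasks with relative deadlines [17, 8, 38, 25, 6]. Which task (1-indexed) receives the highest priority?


Sort tasks by relative deadline (ascending):
  Task 5: deadline = 6
  Task 2: deadline = 8
  Task 1: deadline = 17
  Task 4: deadline = 25
  Task 3: deadline = 38
Priority order (highest first): [5, 2, 1, 4, 3]
Highest priority task = 5

5


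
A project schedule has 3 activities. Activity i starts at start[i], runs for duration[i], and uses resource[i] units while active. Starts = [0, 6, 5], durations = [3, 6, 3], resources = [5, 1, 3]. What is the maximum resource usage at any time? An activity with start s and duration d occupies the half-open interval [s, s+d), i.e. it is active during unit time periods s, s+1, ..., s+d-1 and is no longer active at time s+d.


Each activity i is active on [start_i, start_i + duration_i).
Compute total resource usage per time slot:
  t=0: active resources = [5], total = 5
  t=1: active resources = [5], total = 5
  t=2: active resources = [5], total = 5
  t=3: active resources = [], total = 0
  t=4: active resources = [], total = 0
  t=5: active resources = [3], total = 3
  t=6: active resources = [1, 3], total = 4
  t=7: active resources = [1, 3], total = 4
  t=8: active resources = [1], total = 1
  t=9: active resources = [1], total = 1
  t=10: active resources = [1], total = 1
  t=11: active resources = [1], total = 1
Peak resource demand = 5

5


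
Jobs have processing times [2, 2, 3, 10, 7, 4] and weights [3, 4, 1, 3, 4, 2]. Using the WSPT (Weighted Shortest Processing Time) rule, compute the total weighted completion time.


Compute p/w ratios and sort ascending (WSPT): [(2, 4), (2, 3), (7, 4), (4, 2), (3, 1), (10, 3)]
Compute weighted completion times:
  Job (p=2,w=4): C=2, w*C=4*2=8
  Job (p=2,w=3): C=4, w*C=3*4=12
  Job (p=7,w=4): C=11, w*C=4*11=44
  Job (p=4,w=2): C=15, w*C=2*15=30
  Job (p=3,w=1): C=18, w*C=1*18=18
  Job (p=10,w=3): C=28, w*C=3*28=84
Total weighted completion time = 196

196


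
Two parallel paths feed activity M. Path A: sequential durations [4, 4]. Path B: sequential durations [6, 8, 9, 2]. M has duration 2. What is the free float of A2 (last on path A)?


ES(A2) = sum of predecessors on chain A = 4
EF(A2) = ES + duration = 4 + 4 = 8
Successor of A2 is M. ES(M) = max(sum(A), sum(B)) = max(8, 25) = 25
Free float = ES(successor) - EF(current) = 25 - 8 = 17

17


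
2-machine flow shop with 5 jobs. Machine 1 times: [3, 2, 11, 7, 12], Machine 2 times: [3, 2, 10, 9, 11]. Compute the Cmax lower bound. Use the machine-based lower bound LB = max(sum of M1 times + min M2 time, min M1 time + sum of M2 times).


LB1 = sum(M1 times) + min(M2 times) = 35 + 2 = 37
LB2 = min(M1 times) + sum(M2 times) = 2 + 35 = 37
Lower bound = max(LB1, LB2) = max(37, 37) = 37

37


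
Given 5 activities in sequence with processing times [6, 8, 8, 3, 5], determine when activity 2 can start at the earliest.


Activity 2 starts after activities 1 through 1 complete.
Predecessor durations: [6]
ES = 6 = 6

6


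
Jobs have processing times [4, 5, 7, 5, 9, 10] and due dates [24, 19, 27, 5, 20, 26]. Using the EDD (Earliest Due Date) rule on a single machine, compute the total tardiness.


Sort by due date (EDD order): [(5, 5), (5, 19), (9, 20), (4, 24), (10, 26), (7, 27)]
Compute completion times and tardiness:
  Job 1: p=5, d=5, C=5, tardiness=max(0,5-5)=0
  Job 2: p=5, d=19, C=10, tardiness=max(0,10-19)=0
  Job 3: p=9, d=20, C=19, tardiness=max(0,19-20)=0
  Job 4: p=4, d=24, C=23, tardiness=max(0,23-24)=0
  Job 5: p=10, d=26, C=33, tardiness=max(0,33-26)=7
  Job 6: p=7, d=27, C=40, tardiness=max(0,40-27)=13
Total tardiness = 20

20


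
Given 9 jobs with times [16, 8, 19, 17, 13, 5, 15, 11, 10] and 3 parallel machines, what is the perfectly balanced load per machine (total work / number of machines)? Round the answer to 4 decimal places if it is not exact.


Total processing time = 16 + 8 + 19 + 17 + 13 + 5 + 15 + 11 + 10 = 114
Number of machines = 3
Ideal balanced load = 114 / 3 = 38.0

38.0


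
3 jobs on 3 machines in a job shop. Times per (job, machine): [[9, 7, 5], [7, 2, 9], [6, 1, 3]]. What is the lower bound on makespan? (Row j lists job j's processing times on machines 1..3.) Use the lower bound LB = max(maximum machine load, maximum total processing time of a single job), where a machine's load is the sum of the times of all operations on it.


Machine loads:
  Machine 1: 9 + 7 + 6 = 22
  Machine 2: 7 + 2 + 1 = 10
  Machine 3: 5 + 9 + 3 = 17
Max machine load = 22
Job totals:
  Job 1: 21
  Job 2: 18
  Job 3: 10
Max job total = 21
Lower bound = max(22, 21) = 22

22


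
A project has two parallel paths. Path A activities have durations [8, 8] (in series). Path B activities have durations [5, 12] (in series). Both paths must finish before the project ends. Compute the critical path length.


Path A total = 8 + 8 = 16
Path B total = 5 + 12 = 17
Critical path = longest path = max(16, 17) = 17

17


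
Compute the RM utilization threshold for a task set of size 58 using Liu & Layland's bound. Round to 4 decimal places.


Compute 2^(1/58) = 1.0120225098
Subtract 1: 1.0120225098 - 1 = 0.0120225098
Multiply by n: 58 * 0.0120225098 = 0.6973055684
Round to 4 dp: 0.6973

0.6973


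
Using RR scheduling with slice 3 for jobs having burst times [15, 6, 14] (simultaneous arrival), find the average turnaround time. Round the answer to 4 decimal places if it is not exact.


Time quantum = 3
Execution trace:
  J1 runs 3 units, time = 3
  J2 runs 3 units, time = 6
  J3 runs 3 units, time = 9
  J1 runs 3 units, time = 12
  J2 runs 3 units, time = 15
  J3 runs 3 units, time = 18
  J1 runs 3 units, time = 21
  J3 runs 3 units, time = 24
  J1 runs 3 units, time = 27
  J3 runs 3 units, time = 30
  J1 runs 3 units, time = 33
  J3 runs 2 units, time = 35
Finish times: [33, 15, 35]
Average turnaround = 83/3 = 27.6667

27.6667


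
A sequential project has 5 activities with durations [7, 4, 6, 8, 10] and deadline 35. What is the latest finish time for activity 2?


LF(activity 2) = deadline - sum of successor durations
Successors: activities 3 through 5 with durations [6, 8, 10]
Sum of successor durations = 24
LF = 35 - 24 = 11

11


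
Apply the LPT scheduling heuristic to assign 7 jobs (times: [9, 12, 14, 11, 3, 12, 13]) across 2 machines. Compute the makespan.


Sort jobs in decreasing order (LPT): [14, 13, 12, 12, 11, 9, 3]
Assign each job to the least loaded machine:
  Machine 1: jobs [14, 12, 9, 3], load = 38
  Machine 2: jobs [13, 12, 11], load = 36
Makespan = max load = 38

38


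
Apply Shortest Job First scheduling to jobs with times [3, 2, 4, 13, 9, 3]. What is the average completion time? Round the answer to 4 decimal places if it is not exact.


SJF order (ascending): [2, 3, 3, 4, 9, 13]
Completion times:
  Job 1: burst=2, C=2
  Job 2: burst=3, C=5
  Job 3: burst=3, C=8
  Job 4: burst=4, C=12
  Job 5: burst=9, C=21
  Job 6: burst=13, C=34
Average completion = 82/6 = 13.6667

13.6667


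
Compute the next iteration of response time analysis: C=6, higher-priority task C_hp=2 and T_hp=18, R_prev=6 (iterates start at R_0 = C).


R_next = C + ceil(R_prev / T_hp) * C_hp
ceil(6 / 18) = ceil(0.3333) = 1
Interference = 1 * 2 = 2
R_next = 6 + 2 = 8

8


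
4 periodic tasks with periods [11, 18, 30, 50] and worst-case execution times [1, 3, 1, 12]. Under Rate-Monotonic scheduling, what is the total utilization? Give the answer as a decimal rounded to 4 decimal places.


Compute individual utilizations (exact fractions):
  Task 1: C/T = 1/11 (approx. 0.0909)
  Task 2: C/T = 3/18 = 1/6 (approx. 0.1667)
  Task 3: C/T = 1/30 (approx. 0.0333)
  Task 4: C/T = 12/50 = 6/25 (approx. 0.24)
Total utilization U = 1/11 + 1/6 + 1/30 + 6/25 = 146/275
Rounded to 4 decimal places: U = 0.5309
RM (Liu & Layland) bound for 4 tasks = 0.756828; compare with U = 146/275 (approx. 0.530909)
U <= bound, so schedulable by RM sufficient condition.

0.5309
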